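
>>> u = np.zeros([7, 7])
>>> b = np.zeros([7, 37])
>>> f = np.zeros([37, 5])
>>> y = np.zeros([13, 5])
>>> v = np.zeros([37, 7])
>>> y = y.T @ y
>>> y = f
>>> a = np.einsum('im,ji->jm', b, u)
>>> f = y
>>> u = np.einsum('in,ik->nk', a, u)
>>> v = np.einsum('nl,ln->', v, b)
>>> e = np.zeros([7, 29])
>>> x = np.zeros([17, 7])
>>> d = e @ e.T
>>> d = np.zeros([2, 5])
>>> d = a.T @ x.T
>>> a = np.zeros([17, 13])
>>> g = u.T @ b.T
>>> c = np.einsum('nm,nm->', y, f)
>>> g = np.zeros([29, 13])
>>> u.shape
(37, 7)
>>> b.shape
(7, 37)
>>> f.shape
(37, 5)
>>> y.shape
(37, 5)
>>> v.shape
()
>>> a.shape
(17, 13)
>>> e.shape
(7, 29)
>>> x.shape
(17, 7)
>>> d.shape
(37, 17)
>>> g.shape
(29, 13)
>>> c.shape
()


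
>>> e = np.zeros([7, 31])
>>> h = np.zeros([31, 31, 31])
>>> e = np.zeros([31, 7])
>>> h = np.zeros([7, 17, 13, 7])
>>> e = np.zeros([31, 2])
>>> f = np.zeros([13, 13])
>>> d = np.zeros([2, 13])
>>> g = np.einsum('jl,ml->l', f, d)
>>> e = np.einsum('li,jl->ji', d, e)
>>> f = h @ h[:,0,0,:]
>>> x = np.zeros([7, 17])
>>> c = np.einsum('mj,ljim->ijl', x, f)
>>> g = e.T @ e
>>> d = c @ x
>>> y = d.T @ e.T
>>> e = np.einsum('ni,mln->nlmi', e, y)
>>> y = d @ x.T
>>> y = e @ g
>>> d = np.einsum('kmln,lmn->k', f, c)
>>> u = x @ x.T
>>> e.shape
(31, 17, 17, 13)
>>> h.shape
(7, 17, 13, 7)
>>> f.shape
(7, 17, 13, 7)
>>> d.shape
(7,)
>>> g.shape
(13, 13)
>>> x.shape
(7, 17)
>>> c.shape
(13, 17, 7)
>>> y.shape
(31, 17, 17, 13)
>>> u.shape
(7, 7)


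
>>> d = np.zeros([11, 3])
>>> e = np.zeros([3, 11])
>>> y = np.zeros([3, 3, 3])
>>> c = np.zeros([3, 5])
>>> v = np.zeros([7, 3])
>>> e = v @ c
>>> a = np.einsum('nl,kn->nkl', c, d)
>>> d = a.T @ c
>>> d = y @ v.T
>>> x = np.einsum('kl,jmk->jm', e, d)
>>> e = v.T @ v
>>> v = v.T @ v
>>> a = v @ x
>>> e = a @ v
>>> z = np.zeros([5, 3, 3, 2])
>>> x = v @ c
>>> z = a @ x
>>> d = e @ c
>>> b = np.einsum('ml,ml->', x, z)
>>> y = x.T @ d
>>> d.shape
(3, 5)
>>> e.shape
(3, 3)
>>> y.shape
(5, 5)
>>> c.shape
(3, 5)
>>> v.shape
(3, 3)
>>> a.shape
(3, 3)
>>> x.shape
(3, 5)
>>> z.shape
(3, 5)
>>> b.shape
()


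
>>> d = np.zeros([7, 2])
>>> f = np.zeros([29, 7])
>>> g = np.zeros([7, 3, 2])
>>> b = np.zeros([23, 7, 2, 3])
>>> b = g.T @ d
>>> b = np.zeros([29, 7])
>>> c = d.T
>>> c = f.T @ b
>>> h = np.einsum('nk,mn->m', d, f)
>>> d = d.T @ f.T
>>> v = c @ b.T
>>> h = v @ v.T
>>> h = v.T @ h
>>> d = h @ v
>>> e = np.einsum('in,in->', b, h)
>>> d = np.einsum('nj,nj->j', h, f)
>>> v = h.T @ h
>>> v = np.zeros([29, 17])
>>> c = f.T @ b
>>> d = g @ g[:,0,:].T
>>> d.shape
(7, 3, 7)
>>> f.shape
(29, 7)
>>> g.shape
(7, 3, 2)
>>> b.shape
(29, 7)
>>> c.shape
(7, 7)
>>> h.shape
(29, 7)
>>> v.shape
(29, 17)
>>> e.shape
()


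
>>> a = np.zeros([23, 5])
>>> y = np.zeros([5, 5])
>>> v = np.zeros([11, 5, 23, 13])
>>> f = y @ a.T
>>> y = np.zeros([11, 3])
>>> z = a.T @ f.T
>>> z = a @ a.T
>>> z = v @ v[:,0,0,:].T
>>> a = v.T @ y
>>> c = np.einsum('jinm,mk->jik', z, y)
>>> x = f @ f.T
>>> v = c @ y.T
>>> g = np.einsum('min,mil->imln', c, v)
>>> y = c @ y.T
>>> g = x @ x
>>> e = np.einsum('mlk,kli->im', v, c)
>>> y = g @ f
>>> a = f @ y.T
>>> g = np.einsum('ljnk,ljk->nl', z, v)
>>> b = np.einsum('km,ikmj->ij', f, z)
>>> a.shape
(5, 5)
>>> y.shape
(5, 23)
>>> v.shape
(11, 5, 11)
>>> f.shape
(5, 23)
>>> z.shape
(11, 5, 23, 11)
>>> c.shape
(11, 5, 3)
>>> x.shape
(5, 5)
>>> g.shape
(23, 11)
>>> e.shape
(3, 11)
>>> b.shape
(11, 11)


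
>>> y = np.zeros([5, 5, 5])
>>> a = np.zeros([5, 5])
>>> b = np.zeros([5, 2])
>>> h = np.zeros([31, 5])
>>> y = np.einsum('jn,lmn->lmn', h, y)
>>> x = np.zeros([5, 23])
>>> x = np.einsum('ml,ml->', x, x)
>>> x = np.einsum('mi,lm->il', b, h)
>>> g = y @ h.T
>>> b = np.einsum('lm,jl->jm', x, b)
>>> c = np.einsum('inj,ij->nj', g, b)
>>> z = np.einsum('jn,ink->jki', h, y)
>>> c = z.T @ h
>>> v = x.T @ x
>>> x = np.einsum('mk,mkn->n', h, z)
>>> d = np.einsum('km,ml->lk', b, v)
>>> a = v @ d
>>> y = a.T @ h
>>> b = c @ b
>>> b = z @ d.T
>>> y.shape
(5, 5)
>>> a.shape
(31, 5)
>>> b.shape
(31, 5, 31)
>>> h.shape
(31, 5)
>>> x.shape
(5,)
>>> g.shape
(5, 5, 31)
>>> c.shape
(5, 5, 5)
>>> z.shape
(31, 5, 5)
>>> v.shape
(31, 31)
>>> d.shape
(31, 5)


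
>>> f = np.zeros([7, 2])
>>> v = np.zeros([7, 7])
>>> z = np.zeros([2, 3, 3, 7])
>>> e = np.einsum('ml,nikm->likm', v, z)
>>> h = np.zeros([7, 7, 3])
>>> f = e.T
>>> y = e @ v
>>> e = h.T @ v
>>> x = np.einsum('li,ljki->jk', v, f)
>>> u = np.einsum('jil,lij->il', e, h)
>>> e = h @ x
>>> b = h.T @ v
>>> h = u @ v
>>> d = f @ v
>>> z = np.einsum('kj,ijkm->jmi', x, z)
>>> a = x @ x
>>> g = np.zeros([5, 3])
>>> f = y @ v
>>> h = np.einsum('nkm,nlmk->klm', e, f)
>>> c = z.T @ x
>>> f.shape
(7, 3, 3, 7)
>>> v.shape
(7, 7)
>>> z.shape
(3, 7, 2)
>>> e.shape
(7, 7, 3)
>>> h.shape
(7, 3, 3)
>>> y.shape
(7, 3, 3, 7)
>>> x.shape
(3, 3)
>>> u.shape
(7, 7)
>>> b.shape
(3, 7, 7)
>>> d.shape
(7, 3, 3, 7)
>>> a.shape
(3, 3)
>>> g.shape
(5, 3)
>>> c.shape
(2, 7, 3)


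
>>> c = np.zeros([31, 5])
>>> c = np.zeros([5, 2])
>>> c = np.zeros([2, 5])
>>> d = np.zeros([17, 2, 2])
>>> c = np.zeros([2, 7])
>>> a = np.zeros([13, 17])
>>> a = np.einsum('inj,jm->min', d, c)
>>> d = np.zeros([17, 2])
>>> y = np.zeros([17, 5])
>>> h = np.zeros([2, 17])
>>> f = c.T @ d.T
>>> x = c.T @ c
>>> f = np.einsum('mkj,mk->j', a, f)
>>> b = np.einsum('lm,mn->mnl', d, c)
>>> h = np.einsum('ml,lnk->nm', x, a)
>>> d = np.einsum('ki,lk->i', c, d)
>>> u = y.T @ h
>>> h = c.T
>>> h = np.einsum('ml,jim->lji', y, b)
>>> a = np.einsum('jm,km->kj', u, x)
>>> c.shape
(2, 7)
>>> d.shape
(7,)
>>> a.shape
(7, 5)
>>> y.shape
(17, 5)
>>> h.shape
(5, 2, 7)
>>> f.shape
(2,)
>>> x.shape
(7, 7)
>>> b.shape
(2, 7, 17)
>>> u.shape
(5, 7)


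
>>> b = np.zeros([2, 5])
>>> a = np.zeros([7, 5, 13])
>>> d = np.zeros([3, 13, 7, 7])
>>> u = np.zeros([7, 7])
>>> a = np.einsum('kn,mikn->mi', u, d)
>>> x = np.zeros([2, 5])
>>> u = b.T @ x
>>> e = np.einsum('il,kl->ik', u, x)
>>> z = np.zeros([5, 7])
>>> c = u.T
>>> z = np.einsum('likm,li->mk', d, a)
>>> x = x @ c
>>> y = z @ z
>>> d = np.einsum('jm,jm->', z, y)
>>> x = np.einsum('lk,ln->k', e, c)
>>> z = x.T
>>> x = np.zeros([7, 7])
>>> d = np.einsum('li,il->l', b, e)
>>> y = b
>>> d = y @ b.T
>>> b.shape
(2, 5)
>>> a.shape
(3, 13)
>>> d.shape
(2, 2)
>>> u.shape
(5, 5)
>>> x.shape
(7, 7)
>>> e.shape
(5, 2)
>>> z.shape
(2,)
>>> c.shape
(5, 5)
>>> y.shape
(2, 5)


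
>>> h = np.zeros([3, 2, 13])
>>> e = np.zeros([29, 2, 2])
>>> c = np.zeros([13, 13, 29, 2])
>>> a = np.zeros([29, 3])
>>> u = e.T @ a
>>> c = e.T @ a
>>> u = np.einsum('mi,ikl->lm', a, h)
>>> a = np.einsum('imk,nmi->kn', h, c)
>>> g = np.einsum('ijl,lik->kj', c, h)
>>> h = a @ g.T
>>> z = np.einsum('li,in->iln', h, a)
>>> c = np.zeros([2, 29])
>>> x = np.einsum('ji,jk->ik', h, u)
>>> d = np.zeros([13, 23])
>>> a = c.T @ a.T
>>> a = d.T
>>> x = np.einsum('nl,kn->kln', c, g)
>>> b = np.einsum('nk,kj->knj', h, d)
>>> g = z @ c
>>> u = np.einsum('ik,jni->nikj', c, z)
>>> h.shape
(13, 13)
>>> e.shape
(29, 2, 2)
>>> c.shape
(2, 29)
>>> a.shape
(23, 13)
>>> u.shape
(13, 2, 29, 13)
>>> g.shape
(13, 13, 29)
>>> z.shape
(13, 13, 2)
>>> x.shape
(13, 29, 2)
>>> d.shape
(13, 23)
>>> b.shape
(13, 13, 23)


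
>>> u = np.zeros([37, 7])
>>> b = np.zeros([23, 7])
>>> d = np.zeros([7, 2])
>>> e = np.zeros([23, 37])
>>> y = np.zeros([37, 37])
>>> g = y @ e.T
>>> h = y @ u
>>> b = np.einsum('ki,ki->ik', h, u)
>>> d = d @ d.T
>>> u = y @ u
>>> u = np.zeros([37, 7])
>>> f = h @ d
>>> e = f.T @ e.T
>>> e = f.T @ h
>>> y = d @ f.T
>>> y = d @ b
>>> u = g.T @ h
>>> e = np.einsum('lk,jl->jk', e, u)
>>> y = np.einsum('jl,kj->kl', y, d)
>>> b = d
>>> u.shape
(23, 7)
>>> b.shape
(7, 7)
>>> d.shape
(7, 7)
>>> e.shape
(23, 7)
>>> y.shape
(7, 37)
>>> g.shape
(37, 23)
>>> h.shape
(37, 7)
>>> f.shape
(37, 7)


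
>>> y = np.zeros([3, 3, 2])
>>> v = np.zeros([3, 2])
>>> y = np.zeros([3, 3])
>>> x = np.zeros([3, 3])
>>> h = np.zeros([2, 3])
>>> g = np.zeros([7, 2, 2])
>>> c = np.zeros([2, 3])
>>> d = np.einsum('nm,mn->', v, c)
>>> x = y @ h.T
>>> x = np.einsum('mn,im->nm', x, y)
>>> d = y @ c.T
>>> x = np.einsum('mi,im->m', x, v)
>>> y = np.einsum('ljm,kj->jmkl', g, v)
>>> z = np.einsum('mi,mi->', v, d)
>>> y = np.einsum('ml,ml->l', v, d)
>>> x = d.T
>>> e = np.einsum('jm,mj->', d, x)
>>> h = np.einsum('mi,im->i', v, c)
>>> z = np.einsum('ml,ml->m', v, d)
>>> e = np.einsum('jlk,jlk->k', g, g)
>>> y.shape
(2,)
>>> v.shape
(3, 2)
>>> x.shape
(2, 3)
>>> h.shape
(2,)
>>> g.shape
(7, 2, 2)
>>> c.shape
(2, 3)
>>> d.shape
(3, 2)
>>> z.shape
(3,)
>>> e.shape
(2,)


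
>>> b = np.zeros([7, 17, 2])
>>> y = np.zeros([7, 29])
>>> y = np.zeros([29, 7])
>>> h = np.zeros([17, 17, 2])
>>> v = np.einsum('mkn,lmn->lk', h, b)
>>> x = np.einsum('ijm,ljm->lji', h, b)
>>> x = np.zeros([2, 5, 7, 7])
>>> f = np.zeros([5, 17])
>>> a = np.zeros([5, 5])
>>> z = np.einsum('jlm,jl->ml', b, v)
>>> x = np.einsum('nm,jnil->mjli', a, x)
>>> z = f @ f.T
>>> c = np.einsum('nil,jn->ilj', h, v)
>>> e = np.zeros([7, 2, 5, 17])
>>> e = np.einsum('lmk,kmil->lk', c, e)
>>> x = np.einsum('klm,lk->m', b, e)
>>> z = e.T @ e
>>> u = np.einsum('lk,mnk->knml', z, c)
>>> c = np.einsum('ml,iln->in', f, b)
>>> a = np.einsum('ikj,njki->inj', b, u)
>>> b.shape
(7, 17, 2)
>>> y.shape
(29, 7)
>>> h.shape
(17, 17, 2)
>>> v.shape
(7, 17)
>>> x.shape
(2,)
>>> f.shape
(5, 17)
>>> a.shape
(7, 7, 2)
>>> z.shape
(7, 7)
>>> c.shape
(7, 2)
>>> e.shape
(17, 7)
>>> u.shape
(7, 2, 17, 7)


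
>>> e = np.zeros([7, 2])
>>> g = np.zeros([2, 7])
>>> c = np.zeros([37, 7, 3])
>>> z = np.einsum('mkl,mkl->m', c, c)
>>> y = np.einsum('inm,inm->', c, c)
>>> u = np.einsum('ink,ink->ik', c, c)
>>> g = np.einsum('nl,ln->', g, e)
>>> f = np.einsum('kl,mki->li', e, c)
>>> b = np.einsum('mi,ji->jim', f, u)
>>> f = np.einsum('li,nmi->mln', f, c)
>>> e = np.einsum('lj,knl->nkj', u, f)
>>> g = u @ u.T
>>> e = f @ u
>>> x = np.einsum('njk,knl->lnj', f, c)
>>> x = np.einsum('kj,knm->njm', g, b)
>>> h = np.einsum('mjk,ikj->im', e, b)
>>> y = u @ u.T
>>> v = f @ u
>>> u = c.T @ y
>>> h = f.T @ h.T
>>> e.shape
(7, 2, 3)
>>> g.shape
(37, 37)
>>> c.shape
(37, 7, 3)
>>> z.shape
(37,)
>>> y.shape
(37, 37)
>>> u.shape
(3, 7, 37)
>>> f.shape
(7, 2, 37)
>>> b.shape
(37, 3, 2)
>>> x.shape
(3, 37, 2)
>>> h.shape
(37, 2, 37)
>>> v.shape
(7, 2, 3)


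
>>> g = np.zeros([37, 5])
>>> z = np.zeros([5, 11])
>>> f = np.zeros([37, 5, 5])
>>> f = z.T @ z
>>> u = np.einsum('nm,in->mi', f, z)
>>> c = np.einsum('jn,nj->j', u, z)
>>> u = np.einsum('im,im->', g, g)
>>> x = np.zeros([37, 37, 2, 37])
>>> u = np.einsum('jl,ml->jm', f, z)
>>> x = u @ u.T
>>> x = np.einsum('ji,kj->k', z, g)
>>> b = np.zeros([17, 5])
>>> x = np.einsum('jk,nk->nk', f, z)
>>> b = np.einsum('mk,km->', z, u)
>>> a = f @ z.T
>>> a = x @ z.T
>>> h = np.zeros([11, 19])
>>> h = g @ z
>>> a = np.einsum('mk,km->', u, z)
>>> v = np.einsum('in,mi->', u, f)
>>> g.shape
(37, 5)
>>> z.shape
(5, 11)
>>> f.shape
(11, 11)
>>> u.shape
(11, 5)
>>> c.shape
(11,)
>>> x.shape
(5, 11)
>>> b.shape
()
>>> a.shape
()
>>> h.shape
(37, 11)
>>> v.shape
()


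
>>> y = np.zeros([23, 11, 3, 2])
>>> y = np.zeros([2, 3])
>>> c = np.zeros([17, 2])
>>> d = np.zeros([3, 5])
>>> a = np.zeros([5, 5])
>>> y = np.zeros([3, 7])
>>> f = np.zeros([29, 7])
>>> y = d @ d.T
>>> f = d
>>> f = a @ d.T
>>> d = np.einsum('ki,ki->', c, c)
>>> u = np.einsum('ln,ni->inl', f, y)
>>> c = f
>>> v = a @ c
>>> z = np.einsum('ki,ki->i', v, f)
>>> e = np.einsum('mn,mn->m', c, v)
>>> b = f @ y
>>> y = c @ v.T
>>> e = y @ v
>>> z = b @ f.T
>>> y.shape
(5, 5)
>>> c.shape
(5, 3)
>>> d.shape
()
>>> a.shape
(5, 5)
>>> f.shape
(5, 3)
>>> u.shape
(3, 3, 5)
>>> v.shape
(5, 3)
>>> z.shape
(5, 5)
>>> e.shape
(5, 3)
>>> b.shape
(5, 3)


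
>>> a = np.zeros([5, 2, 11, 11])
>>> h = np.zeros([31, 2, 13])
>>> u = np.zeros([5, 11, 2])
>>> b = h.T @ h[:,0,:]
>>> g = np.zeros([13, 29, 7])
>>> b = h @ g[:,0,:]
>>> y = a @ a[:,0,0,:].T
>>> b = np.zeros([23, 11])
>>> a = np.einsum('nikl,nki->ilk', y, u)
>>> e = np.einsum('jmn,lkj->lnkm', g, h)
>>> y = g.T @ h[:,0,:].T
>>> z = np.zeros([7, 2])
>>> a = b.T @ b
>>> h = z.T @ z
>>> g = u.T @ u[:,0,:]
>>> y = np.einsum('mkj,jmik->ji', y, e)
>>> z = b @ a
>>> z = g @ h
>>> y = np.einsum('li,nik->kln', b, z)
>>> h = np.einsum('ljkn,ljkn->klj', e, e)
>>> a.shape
(11, 11)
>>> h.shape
(2, 31, 7)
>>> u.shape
(5, 11, 2)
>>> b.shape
(23, 11)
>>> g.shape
(2, 11, 2)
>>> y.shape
(2, 23, 2)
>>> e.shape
(31, 7, 2, 29)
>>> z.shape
(2, 11, 2)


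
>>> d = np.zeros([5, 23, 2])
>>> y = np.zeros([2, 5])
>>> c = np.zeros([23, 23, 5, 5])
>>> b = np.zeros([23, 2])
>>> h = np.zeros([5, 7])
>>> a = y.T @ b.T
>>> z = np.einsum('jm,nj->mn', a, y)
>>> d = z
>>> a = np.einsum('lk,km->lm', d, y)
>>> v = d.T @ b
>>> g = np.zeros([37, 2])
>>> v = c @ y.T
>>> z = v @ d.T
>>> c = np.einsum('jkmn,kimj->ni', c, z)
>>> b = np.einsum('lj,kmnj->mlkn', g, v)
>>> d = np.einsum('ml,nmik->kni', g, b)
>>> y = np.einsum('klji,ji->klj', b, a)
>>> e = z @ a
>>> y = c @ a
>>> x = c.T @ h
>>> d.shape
(5, 23, 23)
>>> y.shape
(5, 5)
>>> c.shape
(5, 23)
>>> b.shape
(23, 37, 23, 5)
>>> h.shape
(5, 7)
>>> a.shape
(23, 5)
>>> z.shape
(23, 23, 5, 23)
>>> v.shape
(23, 23, 5, 2)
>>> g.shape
(37, 2)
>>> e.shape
(23, 23, 5, 5)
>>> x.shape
(23, 7)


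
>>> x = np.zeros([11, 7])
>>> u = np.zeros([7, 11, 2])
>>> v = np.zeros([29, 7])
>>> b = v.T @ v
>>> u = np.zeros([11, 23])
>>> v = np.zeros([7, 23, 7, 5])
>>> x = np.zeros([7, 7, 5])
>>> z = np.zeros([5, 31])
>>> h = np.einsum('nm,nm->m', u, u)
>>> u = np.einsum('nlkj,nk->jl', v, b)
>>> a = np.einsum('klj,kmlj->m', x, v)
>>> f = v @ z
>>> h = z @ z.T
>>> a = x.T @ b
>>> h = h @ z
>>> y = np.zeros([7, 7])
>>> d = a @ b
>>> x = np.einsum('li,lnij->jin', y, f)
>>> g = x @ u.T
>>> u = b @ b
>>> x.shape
(31, 7, 23)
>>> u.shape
(7, 7)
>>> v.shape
(7, 23, 7, 5)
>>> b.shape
(7, 7)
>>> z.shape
(5, 31)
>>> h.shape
(5, 31)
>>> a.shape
(5, 7, 7)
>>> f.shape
(7, 23, 7, 31)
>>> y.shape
(7, 7)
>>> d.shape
(5, 7, 7)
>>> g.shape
(31, 7, 5)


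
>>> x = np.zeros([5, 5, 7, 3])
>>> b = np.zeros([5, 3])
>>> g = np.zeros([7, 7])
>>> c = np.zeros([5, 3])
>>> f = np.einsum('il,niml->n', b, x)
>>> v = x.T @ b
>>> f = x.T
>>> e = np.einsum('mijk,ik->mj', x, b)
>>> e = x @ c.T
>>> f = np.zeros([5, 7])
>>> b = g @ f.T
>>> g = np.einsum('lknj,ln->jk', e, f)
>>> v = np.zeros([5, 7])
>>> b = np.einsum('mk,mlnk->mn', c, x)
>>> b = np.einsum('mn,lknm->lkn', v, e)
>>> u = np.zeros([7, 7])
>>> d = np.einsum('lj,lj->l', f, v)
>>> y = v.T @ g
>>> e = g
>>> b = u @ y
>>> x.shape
(5, 5, 7, 3)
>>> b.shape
(7, 5)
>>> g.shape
(5, 5)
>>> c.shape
(5, 3)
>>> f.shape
(5, 7)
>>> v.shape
(5, 7)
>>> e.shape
(5, 5)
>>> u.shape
(7, 7)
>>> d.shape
(5,)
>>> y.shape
(7, 5)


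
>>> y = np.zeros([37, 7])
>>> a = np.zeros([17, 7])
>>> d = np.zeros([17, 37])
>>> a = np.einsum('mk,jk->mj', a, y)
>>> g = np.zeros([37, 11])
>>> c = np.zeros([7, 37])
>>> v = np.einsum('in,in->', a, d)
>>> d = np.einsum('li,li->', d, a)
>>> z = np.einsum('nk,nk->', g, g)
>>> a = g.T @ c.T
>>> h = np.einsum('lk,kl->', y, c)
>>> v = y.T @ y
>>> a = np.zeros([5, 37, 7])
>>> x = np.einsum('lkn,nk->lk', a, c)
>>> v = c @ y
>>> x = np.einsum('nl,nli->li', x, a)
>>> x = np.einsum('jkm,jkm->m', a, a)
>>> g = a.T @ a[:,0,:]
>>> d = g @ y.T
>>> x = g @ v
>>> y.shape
(37, 7)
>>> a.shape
(5, 37, 7)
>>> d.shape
(7, 37, 37)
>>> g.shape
(7, 37, 7)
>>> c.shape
(7, 37)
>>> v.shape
(7, 7)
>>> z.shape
()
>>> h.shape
()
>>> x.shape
(7, 37, 7)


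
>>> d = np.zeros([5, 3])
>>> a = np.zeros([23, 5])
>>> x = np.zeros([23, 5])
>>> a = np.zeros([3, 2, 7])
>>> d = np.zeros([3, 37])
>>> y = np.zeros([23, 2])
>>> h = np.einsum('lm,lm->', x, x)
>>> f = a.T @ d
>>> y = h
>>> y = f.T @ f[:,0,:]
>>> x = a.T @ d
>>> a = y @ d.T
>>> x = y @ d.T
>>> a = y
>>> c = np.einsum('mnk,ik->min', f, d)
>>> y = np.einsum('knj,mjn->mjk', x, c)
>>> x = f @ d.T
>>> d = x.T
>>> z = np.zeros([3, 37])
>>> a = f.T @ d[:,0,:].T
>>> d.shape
(3, 2, 7)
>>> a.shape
(37, 2, 3)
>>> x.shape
(7, 2, 3)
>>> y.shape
(7, 3, 37)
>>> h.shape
()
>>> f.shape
(7, 2, 37)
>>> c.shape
(7, 3, 2)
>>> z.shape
(3, 37)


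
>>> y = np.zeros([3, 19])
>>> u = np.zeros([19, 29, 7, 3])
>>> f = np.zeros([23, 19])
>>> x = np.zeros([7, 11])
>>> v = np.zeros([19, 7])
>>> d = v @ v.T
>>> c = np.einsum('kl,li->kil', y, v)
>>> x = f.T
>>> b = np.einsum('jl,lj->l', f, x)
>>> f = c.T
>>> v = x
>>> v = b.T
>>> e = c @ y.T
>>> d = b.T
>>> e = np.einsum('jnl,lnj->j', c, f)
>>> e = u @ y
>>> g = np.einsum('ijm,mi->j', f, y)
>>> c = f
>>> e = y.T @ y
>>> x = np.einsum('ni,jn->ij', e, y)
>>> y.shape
(3, 19)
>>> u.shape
(19, 29, 7, 3)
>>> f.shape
(19, 7, 3)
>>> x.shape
(19, 3)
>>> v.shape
(19,)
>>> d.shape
(19,)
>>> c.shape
(19, 7, 3)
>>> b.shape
(19,)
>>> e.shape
(19, 19)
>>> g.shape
(7,)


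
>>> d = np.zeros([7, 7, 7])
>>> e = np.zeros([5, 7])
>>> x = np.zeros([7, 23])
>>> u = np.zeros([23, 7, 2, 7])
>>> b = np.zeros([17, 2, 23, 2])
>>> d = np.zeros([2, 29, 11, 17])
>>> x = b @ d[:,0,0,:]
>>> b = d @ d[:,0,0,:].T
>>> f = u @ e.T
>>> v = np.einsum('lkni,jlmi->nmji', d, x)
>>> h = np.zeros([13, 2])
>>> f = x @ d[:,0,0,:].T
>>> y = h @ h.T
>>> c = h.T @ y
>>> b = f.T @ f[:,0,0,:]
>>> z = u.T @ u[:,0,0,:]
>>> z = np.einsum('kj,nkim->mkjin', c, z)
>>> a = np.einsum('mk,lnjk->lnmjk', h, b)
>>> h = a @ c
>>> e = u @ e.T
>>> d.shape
(2, 29, 11, 17)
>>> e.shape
(23, 7, 2, 5)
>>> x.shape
(17, 2, 23, 17)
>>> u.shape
(23, 7, 2, 7)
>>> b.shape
(2, 23, 2, 2)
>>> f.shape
(17, 2, 23, 2)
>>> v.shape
(11, 23, 17, 17)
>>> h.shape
(2, 23, 13, 2, 13)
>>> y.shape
(13, 13)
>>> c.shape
(2, 13)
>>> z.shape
(7, 2, 13, 7, 7)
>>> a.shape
(2, 23, 13, 2, 2)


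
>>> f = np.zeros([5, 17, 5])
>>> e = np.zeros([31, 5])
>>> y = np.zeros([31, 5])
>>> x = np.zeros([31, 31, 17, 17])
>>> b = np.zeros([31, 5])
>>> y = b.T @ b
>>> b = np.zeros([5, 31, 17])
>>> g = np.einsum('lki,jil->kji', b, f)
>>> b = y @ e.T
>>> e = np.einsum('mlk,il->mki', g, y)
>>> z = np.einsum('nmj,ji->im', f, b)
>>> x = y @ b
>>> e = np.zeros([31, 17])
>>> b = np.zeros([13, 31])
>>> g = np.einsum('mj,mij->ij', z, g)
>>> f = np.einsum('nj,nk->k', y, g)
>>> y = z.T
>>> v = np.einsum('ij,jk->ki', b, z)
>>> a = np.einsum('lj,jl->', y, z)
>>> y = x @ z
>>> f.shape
(17,)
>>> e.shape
(31, 17)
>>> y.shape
(5, 17)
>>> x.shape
(5, 31)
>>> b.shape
(13, 31)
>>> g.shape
(5, 17)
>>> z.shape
(31, 17)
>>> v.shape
(17, 13)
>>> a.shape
()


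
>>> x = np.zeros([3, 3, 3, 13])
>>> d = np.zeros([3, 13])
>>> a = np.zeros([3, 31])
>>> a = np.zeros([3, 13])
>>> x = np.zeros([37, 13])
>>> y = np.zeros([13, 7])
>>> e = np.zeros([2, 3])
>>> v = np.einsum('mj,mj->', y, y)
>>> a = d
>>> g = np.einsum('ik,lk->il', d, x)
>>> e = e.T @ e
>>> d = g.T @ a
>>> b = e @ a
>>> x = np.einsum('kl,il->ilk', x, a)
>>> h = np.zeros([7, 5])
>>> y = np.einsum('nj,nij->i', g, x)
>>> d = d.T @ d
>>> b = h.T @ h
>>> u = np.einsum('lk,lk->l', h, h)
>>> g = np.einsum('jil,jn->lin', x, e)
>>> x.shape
(3, 13, 37)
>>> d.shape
(13, 13)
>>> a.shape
(3, 13)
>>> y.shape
(13,)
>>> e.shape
(3, 3)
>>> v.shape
()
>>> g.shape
(37, 13, 3)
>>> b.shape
(5, 5)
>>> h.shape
(7, 5)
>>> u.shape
(7,)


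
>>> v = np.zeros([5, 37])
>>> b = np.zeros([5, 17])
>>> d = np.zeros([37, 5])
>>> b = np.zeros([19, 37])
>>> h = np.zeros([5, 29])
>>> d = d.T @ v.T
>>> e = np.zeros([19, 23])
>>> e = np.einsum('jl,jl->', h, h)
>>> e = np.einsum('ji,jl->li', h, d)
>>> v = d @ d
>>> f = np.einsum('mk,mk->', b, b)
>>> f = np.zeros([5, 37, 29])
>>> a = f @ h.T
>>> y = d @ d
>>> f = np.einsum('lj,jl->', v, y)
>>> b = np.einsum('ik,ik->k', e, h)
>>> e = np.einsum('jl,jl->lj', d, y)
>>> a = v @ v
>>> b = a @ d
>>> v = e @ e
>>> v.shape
(5, 5)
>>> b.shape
(5, 5)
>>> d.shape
(5, 5)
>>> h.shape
(5, 29)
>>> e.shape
(5, 5)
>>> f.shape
()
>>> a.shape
(5, 5)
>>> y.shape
(5, 5)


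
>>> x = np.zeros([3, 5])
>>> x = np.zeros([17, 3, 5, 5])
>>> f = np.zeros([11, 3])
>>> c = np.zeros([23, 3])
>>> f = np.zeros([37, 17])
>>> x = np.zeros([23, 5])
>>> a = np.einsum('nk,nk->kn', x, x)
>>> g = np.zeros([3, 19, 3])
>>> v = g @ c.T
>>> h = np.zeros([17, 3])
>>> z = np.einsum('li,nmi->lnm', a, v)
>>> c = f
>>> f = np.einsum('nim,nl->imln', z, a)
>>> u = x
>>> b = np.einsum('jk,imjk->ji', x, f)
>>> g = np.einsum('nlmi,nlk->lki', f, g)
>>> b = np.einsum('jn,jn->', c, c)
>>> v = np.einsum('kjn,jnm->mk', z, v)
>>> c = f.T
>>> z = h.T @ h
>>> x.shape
(23, 5)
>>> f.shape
(3, 19, 23, 5)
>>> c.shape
(5, 23, 19, 3)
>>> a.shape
(5, 23)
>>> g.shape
(19, 3, 5)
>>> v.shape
(23, 5)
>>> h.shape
(17, 3)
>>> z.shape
(3, 3)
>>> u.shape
(23, 5)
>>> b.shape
()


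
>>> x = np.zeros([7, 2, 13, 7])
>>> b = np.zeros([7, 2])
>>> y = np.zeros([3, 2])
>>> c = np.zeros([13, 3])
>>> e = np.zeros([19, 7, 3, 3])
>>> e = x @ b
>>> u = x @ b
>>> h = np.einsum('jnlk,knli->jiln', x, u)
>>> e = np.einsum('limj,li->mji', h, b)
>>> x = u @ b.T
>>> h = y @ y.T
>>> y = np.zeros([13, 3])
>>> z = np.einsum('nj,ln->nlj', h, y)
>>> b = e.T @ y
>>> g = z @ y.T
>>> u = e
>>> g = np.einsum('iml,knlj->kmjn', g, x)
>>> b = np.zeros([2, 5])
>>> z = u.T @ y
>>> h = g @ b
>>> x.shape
(7, 2, 13, 7)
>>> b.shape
(2, 5)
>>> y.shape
(13, 3)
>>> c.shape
(13, 3)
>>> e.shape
(13, 2, 2)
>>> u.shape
(13, 2, 2)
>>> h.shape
(7, 13, 7, 5)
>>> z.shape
(2, 2, 3)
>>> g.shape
(7, 13, 7, 2)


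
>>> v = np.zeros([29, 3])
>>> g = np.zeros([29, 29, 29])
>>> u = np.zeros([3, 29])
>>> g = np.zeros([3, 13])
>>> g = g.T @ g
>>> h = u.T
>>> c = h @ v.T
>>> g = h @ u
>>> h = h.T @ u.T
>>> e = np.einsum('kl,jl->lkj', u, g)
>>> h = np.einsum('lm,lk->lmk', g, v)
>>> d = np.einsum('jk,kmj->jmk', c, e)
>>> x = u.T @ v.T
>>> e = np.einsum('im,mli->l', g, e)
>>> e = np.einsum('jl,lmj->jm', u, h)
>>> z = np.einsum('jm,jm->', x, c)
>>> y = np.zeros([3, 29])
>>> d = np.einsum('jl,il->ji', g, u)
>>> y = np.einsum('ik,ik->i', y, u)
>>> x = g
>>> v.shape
(29, 3)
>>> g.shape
(29, 29)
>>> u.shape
(3, 29)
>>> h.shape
(29, 29, 3)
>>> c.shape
(29, 29)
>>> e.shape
(3, 29)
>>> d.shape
(29, 3)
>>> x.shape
(29, 29)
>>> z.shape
()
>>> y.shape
(3,)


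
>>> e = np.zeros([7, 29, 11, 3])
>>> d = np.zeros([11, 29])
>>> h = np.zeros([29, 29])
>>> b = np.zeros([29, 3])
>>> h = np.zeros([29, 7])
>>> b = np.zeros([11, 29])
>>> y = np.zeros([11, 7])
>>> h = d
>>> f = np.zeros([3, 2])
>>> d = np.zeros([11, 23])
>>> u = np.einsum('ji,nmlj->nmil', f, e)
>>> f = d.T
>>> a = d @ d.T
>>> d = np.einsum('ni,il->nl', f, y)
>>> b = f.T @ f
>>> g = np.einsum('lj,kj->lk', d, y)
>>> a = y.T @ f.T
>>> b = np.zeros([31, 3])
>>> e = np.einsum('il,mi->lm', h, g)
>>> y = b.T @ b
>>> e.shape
(29, 23)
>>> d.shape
(23, 7)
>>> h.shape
(11, 29)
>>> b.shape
(31, 3)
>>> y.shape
(3, 3)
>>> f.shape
(23, 11)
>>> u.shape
(7, 29, 2, 11)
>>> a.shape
(7, 23)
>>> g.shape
(23, 11)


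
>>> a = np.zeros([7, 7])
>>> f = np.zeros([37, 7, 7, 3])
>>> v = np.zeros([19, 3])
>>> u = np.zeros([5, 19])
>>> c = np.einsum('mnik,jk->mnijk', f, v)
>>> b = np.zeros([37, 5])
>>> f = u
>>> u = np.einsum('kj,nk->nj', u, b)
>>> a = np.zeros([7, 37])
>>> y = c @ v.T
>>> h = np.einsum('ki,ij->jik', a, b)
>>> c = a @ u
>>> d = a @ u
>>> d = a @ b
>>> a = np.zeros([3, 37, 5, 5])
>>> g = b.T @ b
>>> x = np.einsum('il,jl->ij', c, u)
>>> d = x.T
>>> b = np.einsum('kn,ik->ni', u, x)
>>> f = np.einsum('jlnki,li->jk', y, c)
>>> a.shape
(3, 37, 5, 5)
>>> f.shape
(37, 19)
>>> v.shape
(19, 3)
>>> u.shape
(37, 19)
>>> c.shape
(7, 19)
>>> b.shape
(19, 7)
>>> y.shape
(37, 7, 7, 19, 19)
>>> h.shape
(5, 37, 7)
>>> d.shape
(37, 7)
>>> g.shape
(5, 5)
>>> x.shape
(7, 37)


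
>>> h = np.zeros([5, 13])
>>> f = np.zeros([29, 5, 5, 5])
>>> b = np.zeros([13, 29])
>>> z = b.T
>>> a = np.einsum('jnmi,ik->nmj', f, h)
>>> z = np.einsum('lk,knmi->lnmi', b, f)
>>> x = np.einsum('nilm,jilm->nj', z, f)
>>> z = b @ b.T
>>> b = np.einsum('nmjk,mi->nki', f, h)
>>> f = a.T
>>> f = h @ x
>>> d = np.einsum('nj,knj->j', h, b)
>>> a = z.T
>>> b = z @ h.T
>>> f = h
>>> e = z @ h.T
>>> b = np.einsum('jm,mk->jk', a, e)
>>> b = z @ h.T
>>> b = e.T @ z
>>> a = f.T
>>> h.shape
(5, 13)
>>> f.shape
(5, 13)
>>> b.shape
(5, 13)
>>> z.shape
(13, 13)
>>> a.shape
(13, 5)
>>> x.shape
(13, 29)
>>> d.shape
(13,)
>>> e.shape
(13, 5)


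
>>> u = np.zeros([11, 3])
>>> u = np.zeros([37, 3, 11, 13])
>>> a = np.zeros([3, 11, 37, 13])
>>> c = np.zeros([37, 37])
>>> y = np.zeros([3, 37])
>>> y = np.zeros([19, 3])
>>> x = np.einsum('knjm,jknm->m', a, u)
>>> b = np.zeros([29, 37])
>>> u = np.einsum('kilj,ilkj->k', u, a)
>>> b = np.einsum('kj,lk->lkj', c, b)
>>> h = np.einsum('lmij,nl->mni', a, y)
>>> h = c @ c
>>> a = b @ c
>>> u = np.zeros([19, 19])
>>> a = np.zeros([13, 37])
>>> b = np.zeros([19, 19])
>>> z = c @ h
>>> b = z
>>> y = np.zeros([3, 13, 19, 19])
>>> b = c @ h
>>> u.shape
(19, 19)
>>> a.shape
(13, 37)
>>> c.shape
(37, 37)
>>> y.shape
(3, 13, 19, 19)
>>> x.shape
(13,)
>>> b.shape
(37, 37)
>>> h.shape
(37, 37)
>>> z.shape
(37, 37)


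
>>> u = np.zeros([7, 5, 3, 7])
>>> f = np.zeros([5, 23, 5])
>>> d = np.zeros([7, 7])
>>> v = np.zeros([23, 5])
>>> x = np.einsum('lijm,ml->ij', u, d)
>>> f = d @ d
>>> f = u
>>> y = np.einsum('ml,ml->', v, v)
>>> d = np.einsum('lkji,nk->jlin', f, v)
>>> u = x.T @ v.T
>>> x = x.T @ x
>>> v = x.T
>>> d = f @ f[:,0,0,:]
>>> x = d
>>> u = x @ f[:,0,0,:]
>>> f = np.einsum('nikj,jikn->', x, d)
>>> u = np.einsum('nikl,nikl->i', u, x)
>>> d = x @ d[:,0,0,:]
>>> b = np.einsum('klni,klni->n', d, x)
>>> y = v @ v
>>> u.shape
(5,)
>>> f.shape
()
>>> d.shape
(7, 5, 3, 7)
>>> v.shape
(3, 3)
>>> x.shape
(7, 5, 3, 7)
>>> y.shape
(3, 3)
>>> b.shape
(3,)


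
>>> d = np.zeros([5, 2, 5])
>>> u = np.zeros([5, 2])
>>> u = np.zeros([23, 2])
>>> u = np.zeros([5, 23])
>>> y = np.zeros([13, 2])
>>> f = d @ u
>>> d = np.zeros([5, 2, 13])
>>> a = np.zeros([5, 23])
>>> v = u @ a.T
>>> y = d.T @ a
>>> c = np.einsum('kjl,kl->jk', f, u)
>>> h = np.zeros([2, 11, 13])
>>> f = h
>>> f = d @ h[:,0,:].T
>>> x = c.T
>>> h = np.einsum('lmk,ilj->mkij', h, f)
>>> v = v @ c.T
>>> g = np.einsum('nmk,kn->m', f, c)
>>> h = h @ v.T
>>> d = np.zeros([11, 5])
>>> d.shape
(11, 5)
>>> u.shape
(5, 23)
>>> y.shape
(13, 2, 23)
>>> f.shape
(5, 2, 2)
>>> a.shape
(5, 23)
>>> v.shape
(5, 2)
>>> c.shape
(2, 5)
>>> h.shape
(11, 13, 5, 5)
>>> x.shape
(5, 2)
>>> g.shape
(2,)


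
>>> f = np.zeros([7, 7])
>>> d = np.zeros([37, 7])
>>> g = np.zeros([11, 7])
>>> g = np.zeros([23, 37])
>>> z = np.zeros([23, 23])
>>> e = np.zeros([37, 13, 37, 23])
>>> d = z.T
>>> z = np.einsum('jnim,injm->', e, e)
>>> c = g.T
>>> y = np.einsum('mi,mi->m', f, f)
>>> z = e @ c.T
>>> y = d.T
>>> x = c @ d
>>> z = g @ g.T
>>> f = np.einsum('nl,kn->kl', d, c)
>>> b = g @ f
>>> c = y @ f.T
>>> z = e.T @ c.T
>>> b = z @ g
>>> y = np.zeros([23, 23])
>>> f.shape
(37, 23)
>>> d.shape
(23, 23)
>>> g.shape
(23, 37)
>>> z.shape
(23, 37, 13, 23)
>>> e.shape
(37, 13, 37, 23)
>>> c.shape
(23, 37)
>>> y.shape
(23, 23)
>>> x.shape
(37, 23)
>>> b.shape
(23, 37, 13, 37)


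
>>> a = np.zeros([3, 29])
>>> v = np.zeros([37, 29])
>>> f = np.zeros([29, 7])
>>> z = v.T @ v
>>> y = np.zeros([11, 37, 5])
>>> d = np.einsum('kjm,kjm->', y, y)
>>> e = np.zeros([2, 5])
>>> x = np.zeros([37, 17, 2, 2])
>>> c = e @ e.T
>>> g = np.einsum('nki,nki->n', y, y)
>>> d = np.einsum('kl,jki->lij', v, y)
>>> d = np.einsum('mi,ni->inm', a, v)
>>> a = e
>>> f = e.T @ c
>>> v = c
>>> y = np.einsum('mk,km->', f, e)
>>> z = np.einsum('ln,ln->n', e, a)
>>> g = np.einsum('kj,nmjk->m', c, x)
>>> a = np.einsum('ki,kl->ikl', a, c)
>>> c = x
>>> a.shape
(5, 2, 2)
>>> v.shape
(2, 2)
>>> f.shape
(5, 2)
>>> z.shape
(5,)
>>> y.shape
()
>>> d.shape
(29, 37, 3)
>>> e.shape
(2, 5)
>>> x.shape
(37, 17, 2, 2)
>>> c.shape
(37, 17, 2, 2)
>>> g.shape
(17,)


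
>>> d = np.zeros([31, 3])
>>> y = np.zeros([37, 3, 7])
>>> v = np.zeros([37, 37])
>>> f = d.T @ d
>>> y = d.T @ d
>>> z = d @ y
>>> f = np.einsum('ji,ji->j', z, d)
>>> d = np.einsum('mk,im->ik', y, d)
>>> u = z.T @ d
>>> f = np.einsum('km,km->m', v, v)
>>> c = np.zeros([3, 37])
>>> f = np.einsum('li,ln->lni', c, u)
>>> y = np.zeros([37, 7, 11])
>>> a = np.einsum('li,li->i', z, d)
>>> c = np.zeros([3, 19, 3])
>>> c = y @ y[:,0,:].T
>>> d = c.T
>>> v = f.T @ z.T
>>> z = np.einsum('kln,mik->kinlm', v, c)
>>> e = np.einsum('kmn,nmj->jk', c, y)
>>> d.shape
(37, 7, 37)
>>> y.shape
(37, 7, 11)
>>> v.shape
(37, 3, 31)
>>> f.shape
(3, 3, 37)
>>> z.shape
(37, 7, 31, 3, 37)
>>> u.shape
(3, 3)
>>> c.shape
(37, 7, 37)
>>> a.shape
(3,)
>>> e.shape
(11, 37)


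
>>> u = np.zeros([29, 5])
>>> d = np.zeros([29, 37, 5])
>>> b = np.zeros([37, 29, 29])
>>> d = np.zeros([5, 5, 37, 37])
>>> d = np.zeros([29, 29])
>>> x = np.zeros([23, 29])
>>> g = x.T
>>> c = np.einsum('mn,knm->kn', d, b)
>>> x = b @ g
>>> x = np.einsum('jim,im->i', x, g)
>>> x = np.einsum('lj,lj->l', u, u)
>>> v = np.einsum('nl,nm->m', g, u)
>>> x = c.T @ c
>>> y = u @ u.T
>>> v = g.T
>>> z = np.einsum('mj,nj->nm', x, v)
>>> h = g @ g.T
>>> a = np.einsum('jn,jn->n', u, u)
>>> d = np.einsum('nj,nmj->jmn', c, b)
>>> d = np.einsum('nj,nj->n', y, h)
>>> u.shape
(29, 5)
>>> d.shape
(29,)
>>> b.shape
(37, 29, 29)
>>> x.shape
(29, 29)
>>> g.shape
(29, 23)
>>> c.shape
(37, 29)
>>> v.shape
(23, 29)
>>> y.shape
(29, 29)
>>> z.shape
(23, 29)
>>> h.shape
(29, 29)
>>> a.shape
(5,)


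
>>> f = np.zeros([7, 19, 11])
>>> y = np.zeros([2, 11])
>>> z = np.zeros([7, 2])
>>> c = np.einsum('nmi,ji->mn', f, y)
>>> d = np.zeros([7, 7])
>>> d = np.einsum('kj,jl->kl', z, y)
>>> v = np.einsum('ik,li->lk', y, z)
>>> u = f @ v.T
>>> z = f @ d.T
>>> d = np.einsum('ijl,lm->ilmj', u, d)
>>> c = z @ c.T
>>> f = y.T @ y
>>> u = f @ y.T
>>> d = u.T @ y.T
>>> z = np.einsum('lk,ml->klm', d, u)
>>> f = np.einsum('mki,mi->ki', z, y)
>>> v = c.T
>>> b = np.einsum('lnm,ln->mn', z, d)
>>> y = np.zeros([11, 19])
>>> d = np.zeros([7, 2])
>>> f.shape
(2, 11)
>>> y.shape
(11, 19)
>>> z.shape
(2, 2, 11)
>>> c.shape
(7, 19, 19)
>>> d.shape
(7, 2)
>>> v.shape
(19, 19, 7)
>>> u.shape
(11, 2)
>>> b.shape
(11, 2)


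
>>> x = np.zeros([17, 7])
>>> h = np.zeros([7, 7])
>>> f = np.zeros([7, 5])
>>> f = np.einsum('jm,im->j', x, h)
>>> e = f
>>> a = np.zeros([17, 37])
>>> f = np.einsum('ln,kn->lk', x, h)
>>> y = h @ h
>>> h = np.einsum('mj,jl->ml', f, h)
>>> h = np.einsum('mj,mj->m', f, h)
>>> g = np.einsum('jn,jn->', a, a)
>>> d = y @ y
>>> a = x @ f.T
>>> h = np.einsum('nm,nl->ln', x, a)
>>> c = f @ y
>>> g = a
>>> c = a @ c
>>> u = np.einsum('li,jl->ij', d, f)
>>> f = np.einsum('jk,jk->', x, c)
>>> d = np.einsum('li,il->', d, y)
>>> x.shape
(17, 7)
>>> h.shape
(17, 17)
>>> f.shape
()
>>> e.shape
(17,)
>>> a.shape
(17, 17)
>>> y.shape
(7, 7)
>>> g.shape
(17, 17)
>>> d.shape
()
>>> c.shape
(17, 7)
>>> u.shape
(7, 17)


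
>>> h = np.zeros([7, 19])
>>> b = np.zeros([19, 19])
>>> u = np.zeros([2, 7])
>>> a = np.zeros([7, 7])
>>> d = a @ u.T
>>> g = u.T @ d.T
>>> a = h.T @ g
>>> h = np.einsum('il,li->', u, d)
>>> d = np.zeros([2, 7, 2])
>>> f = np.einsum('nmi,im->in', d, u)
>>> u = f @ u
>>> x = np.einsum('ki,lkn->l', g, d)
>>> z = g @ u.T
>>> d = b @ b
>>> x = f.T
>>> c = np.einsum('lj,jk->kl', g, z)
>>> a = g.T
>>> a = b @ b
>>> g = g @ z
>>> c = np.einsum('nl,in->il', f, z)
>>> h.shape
()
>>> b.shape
(19, 19)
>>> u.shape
(2, 7)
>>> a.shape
(19, 19)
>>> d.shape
(19, 19)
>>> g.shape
(7, 2)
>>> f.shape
(2, 2)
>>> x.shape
(2, 2)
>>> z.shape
(7, 2)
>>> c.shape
(7, 2)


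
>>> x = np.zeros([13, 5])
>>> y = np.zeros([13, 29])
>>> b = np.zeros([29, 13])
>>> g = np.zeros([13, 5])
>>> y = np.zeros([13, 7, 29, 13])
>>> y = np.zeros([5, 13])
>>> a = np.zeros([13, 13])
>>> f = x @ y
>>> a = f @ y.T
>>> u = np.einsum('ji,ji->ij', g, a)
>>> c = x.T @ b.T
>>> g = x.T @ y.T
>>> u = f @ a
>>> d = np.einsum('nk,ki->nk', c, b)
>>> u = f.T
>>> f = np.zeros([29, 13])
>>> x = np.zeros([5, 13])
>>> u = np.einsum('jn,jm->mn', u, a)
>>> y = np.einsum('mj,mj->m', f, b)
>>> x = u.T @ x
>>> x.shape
(13, 13)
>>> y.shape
(29,)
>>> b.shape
(29, 13)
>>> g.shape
(5, 5)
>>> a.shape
(13, 5)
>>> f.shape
(29, 13)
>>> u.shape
(5, 13)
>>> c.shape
(5, 29)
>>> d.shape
(5, 29)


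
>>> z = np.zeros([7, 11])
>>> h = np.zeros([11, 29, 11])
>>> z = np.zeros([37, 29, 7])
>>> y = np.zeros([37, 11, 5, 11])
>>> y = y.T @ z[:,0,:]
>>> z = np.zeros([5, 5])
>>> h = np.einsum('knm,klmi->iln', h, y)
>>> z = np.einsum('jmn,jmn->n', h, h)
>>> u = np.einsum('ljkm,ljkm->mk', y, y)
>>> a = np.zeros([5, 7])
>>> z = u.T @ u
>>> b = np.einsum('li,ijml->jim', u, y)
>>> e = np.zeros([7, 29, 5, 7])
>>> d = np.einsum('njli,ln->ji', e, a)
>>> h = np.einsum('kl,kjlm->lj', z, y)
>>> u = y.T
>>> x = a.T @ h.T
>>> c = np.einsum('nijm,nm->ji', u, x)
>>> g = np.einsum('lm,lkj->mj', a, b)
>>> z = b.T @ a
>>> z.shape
(11, 11, 7)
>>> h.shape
(11, 5)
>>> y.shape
(11, 5, 11, 7)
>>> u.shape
(7, 11, 5, 11)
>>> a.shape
(5, 7)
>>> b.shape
(5, 11, 11)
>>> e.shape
(7, 29, 5, 7)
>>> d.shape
(29, 7)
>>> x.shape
(7, 11)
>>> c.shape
(5, 11)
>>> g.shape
(7, 11)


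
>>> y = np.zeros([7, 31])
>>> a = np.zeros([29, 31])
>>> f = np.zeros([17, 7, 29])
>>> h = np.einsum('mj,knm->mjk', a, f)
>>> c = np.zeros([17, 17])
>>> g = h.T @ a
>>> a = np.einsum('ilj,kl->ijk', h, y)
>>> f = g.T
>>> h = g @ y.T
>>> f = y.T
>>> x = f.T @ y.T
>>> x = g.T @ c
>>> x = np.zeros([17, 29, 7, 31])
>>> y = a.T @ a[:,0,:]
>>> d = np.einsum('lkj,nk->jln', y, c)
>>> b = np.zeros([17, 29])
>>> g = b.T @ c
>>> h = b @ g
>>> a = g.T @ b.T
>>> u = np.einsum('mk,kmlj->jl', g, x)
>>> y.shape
(7, 17, 7)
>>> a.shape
(17, 17)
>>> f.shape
(31, 7)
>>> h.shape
(17, 17)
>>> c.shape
(17, 17)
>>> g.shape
(29, 17)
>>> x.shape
(17, 29, 7, 31)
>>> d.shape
(7, 7, 17)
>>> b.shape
(17, 29)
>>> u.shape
(31, 7)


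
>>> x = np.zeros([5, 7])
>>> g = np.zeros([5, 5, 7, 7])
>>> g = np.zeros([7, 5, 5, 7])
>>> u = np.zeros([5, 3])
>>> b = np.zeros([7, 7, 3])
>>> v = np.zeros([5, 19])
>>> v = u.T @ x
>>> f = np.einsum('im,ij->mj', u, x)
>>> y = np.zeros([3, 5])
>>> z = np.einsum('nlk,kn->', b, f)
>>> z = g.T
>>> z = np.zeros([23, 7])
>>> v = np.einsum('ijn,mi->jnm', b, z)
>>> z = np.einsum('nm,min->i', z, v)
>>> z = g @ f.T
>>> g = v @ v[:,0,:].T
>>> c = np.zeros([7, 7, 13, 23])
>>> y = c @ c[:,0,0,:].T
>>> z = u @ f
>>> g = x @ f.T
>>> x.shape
(5, 7)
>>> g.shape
(5, 3)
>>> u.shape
(5, 3)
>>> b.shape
(7, 7, 3)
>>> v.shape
(7, 3, 23)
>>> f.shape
(3, 7)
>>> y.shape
(7, 7, 13, 7)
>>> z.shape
(5, 7)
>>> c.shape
(7, 7, 13, 23)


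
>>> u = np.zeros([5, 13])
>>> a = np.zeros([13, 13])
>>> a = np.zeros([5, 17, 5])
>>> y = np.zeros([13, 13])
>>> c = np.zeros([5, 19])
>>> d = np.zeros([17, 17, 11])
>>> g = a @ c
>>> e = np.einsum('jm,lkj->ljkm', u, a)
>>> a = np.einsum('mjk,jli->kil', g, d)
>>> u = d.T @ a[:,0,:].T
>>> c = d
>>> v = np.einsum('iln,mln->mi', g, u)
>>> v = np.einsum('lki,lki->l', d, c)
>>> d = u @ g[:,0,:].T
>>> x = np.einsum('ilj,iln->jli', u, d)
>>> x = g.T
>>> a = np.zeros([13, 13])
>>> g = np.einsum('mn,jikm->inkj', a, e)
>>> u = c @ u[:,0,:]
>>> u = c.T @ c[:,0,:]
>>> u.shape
(11, 17, 11)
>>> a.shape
(13, 13)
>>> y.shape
(13, 13)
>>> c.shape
(17, 17, 11)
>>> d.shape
(11, 17, 5)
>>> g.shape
(5, 13, 17, 5)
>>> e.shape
(5, 5, 17, 13)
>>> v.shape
(17,)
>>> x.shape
(19, 17, 5)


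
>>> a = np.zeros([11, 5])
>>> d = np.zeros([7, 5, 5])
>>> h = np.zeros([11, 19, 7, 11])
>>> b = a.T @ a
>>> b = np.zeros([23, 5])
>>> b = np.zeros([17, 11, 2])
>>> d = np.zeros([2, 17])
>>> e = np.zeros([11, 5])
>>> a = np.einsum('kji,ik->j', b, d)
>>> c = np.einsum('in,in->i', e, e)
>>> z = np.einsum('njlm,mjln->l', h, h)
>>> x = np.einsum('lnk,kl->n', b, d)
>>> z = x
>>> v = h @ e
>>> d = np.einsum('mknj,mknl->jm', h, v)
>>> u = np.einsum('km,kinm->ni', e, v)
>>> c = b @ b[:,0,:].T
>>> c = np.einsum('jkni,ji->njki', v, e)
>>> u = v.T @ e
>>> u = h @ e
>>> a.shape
(11,)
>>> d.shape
(11, 11)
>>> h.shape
(11, 19, 7, 11)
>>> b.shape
(17, 11, 2)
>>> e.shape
(11, 5)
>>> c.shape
(7, 11, 19, 5)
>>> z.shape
(11,)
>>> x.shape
(11,)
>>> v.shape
(11, 19, 7, 5)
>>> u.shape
(11, 19, 7, 5)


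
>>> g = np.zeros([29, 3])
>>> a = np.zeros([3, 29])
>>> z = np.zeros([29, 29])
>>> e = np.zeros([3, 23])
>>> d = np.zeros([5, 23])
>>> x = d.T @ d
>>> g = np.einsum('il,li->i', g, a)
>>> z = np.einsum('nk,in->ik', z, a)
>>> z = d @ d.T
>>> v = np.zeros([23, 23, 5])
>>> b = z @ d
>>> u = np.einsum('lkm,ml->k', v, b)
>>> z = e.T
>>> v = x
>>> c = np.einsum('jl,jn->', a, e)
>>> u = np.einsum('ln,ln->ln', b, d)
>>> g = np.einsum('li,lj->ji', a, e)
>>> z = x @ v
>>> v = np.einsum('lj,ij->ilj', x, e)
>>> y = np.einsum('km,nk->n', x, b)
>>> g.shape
(23, 29)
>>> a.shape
(3, 29)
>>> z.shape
(23, 23)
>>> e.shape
(3, 23)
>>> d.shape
(5, 23)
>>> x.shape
(23, 23)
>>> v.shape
(3, 23, 23)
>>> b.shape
(5, 23)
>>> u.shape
(5, 23)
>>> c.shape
()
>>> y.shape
(5,)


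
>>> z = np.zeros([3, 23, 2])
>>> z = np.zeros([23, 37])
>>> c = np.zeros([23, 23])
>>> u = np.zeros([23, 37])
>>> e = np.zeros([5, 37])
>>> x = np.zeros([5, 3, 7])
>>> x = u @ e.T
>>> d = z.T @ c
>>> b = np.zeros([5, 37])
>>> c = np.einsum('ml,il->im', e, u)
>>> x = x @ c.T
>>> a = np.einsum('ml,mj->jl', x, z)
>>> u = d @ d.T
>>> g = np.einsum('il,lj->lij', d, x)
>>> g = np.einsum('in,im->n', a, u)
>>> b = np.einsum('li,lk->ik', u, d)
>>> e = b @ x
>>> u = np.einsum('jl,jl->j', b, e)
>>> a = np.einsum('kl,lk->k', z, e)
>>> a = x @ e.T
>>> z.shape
(23, 37)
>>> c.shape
(23, 5)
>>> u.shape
(37,)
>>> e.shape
(37, 23)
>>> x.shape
(23, 23)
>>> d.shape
(37, 23)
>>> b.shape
(37, 23)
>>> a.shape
(23, 37)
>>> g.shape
(23,)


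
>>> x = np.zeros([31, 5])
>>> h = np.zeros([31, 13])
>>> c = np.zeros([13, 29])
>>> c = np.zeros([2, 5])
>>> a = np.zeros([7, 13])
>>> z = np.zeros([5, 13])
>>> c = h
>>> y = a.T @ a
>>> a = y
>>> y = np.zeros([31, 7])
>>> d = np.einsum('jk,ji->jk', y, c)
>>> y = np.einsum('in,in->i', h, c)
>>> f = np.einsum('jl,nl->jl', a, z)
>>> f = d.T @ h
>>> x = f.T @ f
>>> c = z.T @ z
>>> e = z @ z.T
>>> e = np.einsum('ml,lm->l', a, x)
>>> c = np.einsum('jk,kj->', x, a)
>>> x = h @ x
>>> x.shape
(31, 13)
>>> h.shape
(31, 13)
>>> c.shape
()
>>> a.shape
(13, 13)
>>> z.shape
(5, 13)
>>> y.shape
(31,)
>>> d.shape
(31, 7)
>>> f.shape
(7, 13)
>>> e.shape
(13,)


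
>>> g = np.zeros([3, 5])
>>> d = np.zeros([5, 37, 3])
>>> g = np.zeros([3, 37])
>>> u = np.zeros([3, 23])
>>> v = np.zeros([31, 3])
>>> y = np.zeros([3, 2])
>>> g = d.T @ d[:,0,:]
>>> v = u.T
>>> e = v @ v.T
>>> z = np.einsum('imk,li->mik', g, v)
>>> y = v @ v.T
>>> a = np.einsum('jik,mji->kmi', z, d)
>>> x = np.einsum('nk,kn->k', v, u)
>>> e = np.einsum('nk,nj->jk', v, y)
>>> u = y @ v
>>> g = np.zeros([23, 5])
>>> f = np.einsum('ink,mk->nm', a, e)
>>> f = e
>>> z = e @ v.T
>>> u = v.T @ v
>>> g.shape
(23, 5)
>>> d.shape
(5, 37, 3)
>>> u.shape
(3, 3)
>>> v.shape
(23, 3)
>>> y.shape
(23, 23)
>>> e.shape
(23, 3)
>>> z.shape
(23, 23)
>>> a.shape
(3, 5, 3)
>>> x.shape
(3,)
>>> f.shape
(23, 3)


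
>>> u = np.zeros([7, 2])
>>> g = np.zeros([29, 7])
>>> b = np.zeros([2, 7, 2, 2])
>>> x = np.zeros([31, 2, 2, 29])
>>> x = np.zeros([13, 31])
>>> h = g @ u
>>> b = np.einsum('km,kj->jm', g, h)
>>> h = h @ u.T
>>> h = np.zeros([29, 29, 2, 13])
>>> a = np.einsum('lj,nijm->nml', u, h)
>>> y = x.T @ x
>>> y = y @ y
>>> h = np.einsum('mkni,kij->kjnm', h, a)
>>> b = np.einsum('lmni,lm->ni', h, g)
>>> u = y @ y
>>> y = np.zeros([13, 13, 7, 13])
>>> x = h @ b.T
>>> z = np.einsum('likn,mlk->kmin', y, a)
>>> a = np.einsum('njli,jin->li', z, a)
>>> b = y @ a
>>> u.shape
(31, 31)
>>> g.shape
(29, 7)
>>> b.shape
(13, 13, 7, 13)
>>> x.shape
(29, 7, 2, 2)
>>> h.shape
(29, 7, 2, 29)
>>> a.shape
(13, 13)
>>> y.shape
(13, 13, 7, 13)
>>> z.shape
(7, 29, 13, 13)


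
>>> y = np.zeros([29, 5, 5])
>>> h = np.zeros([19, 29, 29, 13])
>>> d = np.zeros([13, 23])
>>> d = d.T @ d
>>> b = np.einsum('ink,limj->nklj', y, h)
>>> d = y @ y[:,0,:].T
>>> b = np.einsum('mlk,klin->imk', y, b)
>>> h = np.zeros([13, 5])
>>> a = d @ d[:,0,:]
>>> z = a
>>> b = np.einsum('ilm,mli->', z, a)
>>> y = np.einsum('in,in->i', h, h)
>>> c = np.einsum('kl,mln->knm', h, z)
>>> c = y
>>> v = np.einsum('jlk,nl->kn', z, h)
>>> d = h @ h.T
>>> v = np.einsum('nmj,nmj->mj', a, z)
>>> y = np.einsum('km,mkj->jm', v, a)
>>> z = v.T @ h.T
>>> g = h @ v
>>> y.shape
(29, 29)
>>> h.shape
(13, 5)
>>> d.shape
(13, 13)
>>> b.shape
()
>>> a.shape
(29, 5, 29)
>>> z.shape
(29, 13)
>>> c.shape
(13,)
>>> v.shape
(5, 29)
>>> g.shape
(13, 29)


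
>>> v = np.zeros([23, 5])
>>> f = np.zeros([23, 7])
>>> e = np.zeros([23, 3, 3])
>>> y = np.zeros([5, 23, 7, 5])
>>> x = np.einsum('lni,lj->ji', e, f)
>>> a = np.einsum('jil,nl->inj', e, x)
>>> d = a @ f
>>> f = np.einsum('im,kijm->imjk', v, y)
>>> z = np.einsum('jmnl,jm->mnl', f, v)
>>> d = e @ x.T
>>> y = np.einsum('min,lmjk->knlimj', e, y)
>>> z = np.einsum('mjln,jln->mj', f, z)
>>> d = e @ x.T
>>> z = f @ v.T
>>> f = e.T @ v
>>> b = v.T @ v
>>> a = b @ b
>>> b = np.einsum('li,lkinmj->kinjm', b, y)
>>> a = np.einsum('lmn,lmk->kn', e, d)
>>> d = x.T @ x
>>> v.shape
(23, 5)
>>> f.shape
(3, 3, 5)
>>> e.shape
(23, 3, 3)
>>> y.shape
(5, 3, 5, 3, 23, 7)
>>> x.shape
(7, 3)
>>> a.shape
(7, 3)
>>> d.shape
(3, 3)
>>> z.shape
(23, 5, 7, 23)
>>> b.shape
(3, 5, 3, 7, 23)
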